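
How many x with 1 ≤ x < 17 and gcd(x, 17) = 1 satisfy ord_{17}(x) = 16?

φ(17) = 17 − 1 = 16 = 2^4.
(Z/17Z)^× is cyclic (|G| = 16); a cyclic group of order m has exactly φ(d) elements of each order d | m, and none otherwise.
16 = 2^4 divides 16, and φ(16) = 8.

8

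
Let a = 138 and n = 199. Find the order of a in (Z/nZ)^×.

22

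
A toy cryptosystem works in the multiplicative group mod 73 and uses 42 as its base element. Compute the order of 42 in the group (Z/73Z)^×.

72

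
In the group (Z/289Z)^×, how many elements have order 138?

φ(289) = φ(17^2) = 17·(17−1) = 272 = 2^4 · 17.
(Z/289Z)^× is cyclic (|G| = 272); a cyclic group of order m has exactly φ(d) elements of each order d | m, and none otherwise.
Here 272 is not a multiple of 138, so there are no elements of order 138.

0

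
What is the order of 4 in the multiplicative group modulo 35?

6

The order of 4 must divide φ(35) = φ(5·7) = (5−1)·(7−1) = 4·6 = 24 = 2^3 · 3.
Divisors of 24: 1, 2, 3, 4, 6, 8, 12, 24.
Compute 4^d (mod 35) for the divisors d until we hit 1:
4^1 ≡ 4 (mod 35)
4^2 ≡ 16 (mod 35)
4^3 ≡ 29 (mod 35)
4^4 ≡ 11 (mod 35)
4^6 ≡ 1 (mod 35) ✓
Therefore the multiplicative order of 4 modulo 35 is 6.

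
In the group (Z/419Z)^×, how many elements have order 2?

1

φ(419) = 419 − 1 = 418 = 2 · 11 · 19.
Since (Z/419Z)^× is cyclic of order 418, the number of elements of order d is φ(d) when d | 418 and 0 otherwise.
2 | 418, and φ(2) = 2 − 1 = 1.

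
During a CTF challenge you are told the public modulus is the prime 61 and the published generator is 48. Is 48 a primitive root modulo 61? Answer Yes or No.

No

φ(61) = 61 − 1 = 60 = 2^2 · 3 · 5.
48 is a primitive root mod 61 iff 48^(φ(61)/q) ≢ 1 for every prime q | φ(61), i.e. q ∈ {2, 3, 5}.
48^30 ≡ 1 (mod 61)  [q = 2: ≡ 1 ✗]
48^20 ≡ 47 (mod 61)  [q = 3: ≢ 1 ✓]
48^12 ≡ 1 (mod 61)  [q = 5: ≡ 1 ✗]
The check at q = 2 fails, so 48 generates a proper subgroup.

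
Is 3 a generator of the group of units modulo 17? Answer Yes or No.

Yes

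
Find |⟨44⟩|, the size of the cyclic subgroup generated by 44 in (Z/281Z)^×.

280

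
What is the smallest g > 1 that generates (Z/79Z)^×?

3

φ(79) = 79 − 1 = 78 = 2 · 3 · 13.
Test candidates g = 2, 3, … against the prime factors q ∈ {2, 3, 13} of φ(79): g is a generator iff g^(78/q) ≢ 1 for every such q.
g = 2: 2^39 ≡ 1 — hits 1, so not a primitive root.
g = 3: 3^39 ≡ 78; 3^26 ≡ 23; 3^6 ≡ 18 — none is 1, so 3 is a primitive root.
So 3 is the smallest generator of (Z/79Z)^×.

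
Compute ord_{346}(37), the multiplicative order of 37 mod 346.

The order of 37 must divide φ(346) = φ(2)·φ(173) = 1·172 = 172 = 2^2 · 43.
Divisors of 172: 1, 2, 4, 43, 86, 172.
Check 37^d mod 346 for each divisor in increasing order:
37^1 ≡ 37 (mod 346)
37^2 ≡ 331 (mod 346)
37^4 ≡ 225 (mod 346)
37^43 ≡ 345 (mod 346)
37^86 ≡ 1 (mod 346) ✓
So ord_346(37) = 86.

86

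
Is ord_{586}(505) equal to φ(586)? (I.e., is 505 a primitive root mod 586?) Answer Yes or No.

φ(586) = φ(2)·φ(293) = 1·292 = 292 = 2^2 · 73.
505 is a primitive root mod 586 iff 505^(φ(586)/q) ≢ 1 for every prime q | φ(586), i.e. q ∈ {2, 73}.
505^146 ≡ 1 (mod 586)  [q = 2: ≡ 1 ✗]
505^4 ≡ 333 (mod 586)  [q = 73: ≢ 1 ✓]
Since 505^146 ≡ 1, the order of 505 divides 146 < 292, so 505 is not a primitive root.

No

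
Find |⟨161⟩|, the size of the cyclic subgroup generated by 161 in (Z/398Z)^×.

99

The order of 161 must divide φ(398) = φ(2)·φ(199) = 1·198 = 198 = 2 · 3^2 · 11.
Divisors of 198: 1, 2, 3, 6, 9, 11, 18, 22, 33, 66, 99, 198.
Evaluate successive powers at the divisors of 198:
161^1 ≡ 161 (mod 398)
161^2 ≡ 51 (mod 398)
161^3 ≡ 251 (mod 398)
161^6 ≡ 117 (mod 398)
161^9 ≡ 313 (mod 398)
161^11 ≡ 43 (mod 398)
161^18 ≡ 61 (mod 398)
161^22 ≡ 257 (mod 398)
161^33 ≡ 305 (mod 398)
161^66 ≡ 291 (mod 398)
161^99 ≡ 1 (mod 398) ✓
The smallest such exponent is 99, so the order of 161 is 99.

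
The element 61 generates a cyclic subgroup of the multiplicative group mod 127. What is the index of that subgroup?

Since 61 ∈ (Z/127Z)^×, its order divides φ(127) = 127 − 1 = 126 = 2 · 3^2 · 7.
Divisors of 126: 1, 2, 3, 6, 7, 9, 14, 18, 21, 42, 63, 126.
Test each divisor d:
61^1 ≡ 61 (mod 127)
61^2 ≡ 38 (mod 127)
61^3 ≡ 32 (mod 127)
61^6 ≡ 8 (mod 127)
61^7 ≡ 107 (mod 127)
61^9 ≡ 2 (mod 127)
61^14 ≡ 19 (mod 127)
61^18 ≡ 4 (mod 127)
61^21 ≡ 1 (mod 127) ✓
The order of 61 is 21, so the subgroup it generates has 21 elements.
Index = |(Z/127Z)^×| / |⟨61⟩| = 126 / 21 = 6.

6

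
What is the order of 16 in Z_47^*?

23

By Lagrange's theorem, ord_47(16) divides φ(47) = 47 − 1 = 46 = 2 · 23.
Divisors of 46: 1, 2, 23, 46.
Evaluate successive powers at the divisors of 46:
16^1 ≡ 16
16^2 ≡ 21
16^23 ≡ 1
So ord_47(16) = 23.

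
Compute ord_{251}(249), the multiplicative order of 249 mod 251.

25

Since 249 ∈ (Z/251Z)^×, its order divides φ(251) = 251 − 1 = 250 = 2 · 5^3.
Divisors of 250: 1, 2, 5, 10, 25, 50, 125, 250.
Check 249^d mod 251 for each divisor in increasing order:
249^1 ≡ 249
249^2 ≡ 4
249^5 ≡ 219
249^10 ≡ 20
249^25 ≡ 1
So ord_251(249) = 25.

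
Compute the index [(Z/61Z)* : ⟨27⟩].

Since 27 ∈ (Z/61Z)^×, its order divides φ(61) = 61 − 1 = 60 = 2^2 · 3 · 5.
Divisors of 60: 1, 2, 3, 4, 5, 6, 10, 12, 15, 20, 30, 60.
Check 27^d mod 61 for each divisor in increasing order:
27^1 ≡ 27 (mod 61)
27^2 ≡ 58 (mod 61)
27^3 ≡ 41 (mod 61)
27^4 ≡ 9 (mod 61)
27^5 ≡ 60 (mod 61)
27^6 ≡ 34 (mod 61)
27^10 ≡ 1 (mod 61) ✓
Thus |⟨27⟩| = ord(27) = 10.
Index = |(Z/61Z)^×| / |⟨27⟩| = 60 / 10 = 6.

6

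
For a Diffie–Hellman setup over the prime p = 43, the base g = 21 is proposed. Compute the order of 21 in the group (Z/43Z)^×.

The order of 21 must divide φ(43) = 43 − 1 = 42 = 2 · 3 · 7.
Divisors of 42: 1, 2, 3, 6, 7, 14, 21, 42.
Compute 21^d (mod 43) for the divisors d until we hit 1:
21^1 ≡ 21 (mod 43)
21^2 ≡ 11 (mod 43)
21^3 ≡ 16 (mod 43)
21^6 ≡ 41 (mod 43)
21^7 ≡ 1 (mod 43) ✓
So ord_43(21) = 7.

7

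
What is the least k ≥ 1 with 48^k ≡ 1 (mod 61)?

6

ord(48) | φ(61) = 61 − 1 = 60 = 2^2 · 3 · 5.
Divisors of 60: 1, 2, 3, 4, 5, 6, 10, 12, 15, 20, 30, 60.
Compute 48^d (mod 61) for the divisors d until we hit 1:
48^1 ≡ 48 (mod 61)
48^2 ≡ 47 (mod 61)
48^3 ≡ 60 (mod 61)
48^4 ≡ 13 (mod 61)
48^5 ≡ 14 (mod 61)
48^6 ≡ 1 (mod 61) ✓
Therefore the multiplicative order of 48 modulo 61 is 6.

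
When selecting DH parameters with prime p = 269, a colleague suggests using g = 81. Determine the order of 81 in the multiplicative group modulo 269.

By Lagrange's theorem, ord_269(81) divides φ(269) = 269 − 1 = 268 = 2^2 · 67.
Divisors of 268: 1, 2, 4, 67, 134, 268.
Evaluate successive powers at the divisors of 268:
81^1 ≡ 81 (mod 269)
81^2 ≡ 105 (mod 269)
81^4 ≡ 265 (mod 269)
81^67 ≡ 1 (mod 269) ✓
Therefore the multiplicative order of 81 modulo 269 is 67.

67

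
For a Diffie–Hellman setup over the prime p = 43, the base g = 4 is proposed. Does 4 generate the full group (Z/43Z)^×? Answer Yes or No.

No

φ(43) = 43 − 1 = 42 = 2 · 3 · 7.
It suffices to check that the order of 4 is not a proper divisor of 42: compute 4^(42/q) for q ∈ {2, 3, 7}.
4^21 ≡ 1 (mod 43)  [q = 2: ≡ 1 ✗]
4^14 ≡ 1 (mod 43)  [q = 3: ≡ 1 ✗]
4^6 ≡ 11 (mod 43)  [q = 7: ≢ 1 ✓]
4^21 ≡ 1 shows ord(4) | 21, strictly less than φ(43); not a primitive root.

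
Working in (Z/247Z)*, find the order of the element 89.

36

By Lagrange's theorem, ord_247(89) divides φ(247) = φ(13·19) = (13−1)·(19−1) = 12·18 = 216 = 2^3 · 3^3.
Divisors of 216: 1, 2, 3, 4, 6, 8, 9, 12, 18, 24, 27, 36, 54, 72, 108, 216.
Evaluate successive powers at the divisors of 216:
89^1 ≡ 89 (mod 247)
89^2 ≡ 17 (mod 247)
89^3 ≡ 31 (mod 247)
89^4 ≡ 42 (mod 247)
89^6 ≡ 220 (mod 247)
89^8 ≡ 35 (mod 247)
89^9 ≡ 151 (mod 247)
89^12 ≡ 235 (mod 247)
89^18 ≡ 77 (mod 247)
89^24 ≡ 144 (mod 247)
89^27 ≡ 18 (mod 247)
89^36 ≡ 1 (mod 247) ✓
Hence ord(89) = 36.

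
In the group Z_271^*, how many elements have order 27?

φ(271) = 271 − 1 = 270 = 2 · 3^3 · 5.
(Z/271Z)^× is cyclic (|G| = 270); a cyclic group of order m has exactly φ(d) elements of each order d | m, and none otherwise.
27 = 3^3 divides 270, and φ(27) = 18.

18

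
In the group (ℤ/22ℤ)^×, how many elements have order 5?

φ(22) = φ(2)·φ(11) = 1·10 = 10 = 2 · 5.
Since (Z/22Z)^× is cyclic of order 10, the number of elements of order d is φ(d) when d | 10 and 0 otherwise.
5 | 10, and φ(5) = 5 − 1 = 4.

4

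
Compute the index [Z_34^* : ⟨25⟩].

2

Since 25 ∈ (Z/34Z)^×, its order divides φ(34) = φ(2)·φ(17) = 1·16 = 16 = 2^4.
Divisors of 16: 1, 2, 4, 8, 16.
Check 25^d mod 34 for each divisor in increasing order:
25^1 ≡ 25 (mod 34)
25^2 ≡ 13 (mod 34)
25^4 ≡ 33 (mod 34)
25^8 ≡ 1 (mod 34) ✓
The order of 25 is 8, so the subgroup it generates has 8 elements.
Index = |(Z/34Z)^×| / |⟨25⟩| = 16 / 8 = 2.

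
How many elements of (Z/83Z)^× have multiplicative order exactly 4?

0

φ(83) = 83 − 1 = 82 = 2 · 41.
In a cyclic group of order 82, there are φ(d) elements of order d for each divisor d of 82, and zero for non-divisors.
4 does not divide 82, so no element of (Z/83Z)^× has order 4.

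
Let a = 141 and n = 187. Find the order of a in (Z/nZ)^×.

80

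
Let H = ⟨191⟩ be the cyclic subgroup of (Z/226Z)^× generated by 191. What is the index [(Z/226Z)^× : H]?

Since 191 ∈ (Z/226Z)^×, its order divides φ(226) = φ(2)·φ(113) = 1·112 = 112 = 2^4 · 7.
Divisors of 112: 1, 2, 4, 7, 8, 14, 16, 28, 56, 112.
Compute 191^d (mod 226) for the divisors d until we hit 1:
191^1 ≡ 191
191^2 ≡ 95
191^4 ≡ 211
191^7 ≡ 155
191^8 ≡ 225
191^14 ≡ 69
191^16 ≡ 1
The order of 191 is 16, so the subgroup it generates has 16 elements.
The index is φ(226) / ord(191) = 112 / 16 = 7.

7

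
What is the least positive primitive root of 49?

3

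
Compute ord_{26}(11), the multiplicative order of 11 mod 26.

12

The order of 11 must divide φ(26) = φ(2)·φ(13) = 1·12 = 12 = 2^2 · 3.
Divisors of 12: 1, 2, 3, 4, 6, 12.
Compute 11^d (mod 26) for the divisors d until we hit 1:
11^1 ≡ 11
11^2 ≡ 17
11^3 ≡ 5
11^4 ≡ 3
11^6 ≡ 25
11^12 ≡ 1
Therefore the multiplicative order of 11 modulo 26 is 12.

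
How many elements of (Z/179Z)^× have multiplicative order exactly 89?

φ(179) = 179 − 1 = 178 = 2 · 89.
(Z/179Z)^× is cyclic (|G| = 178); a cyclic group of order m has exactly φ(d) elements of each order d | m, and none otherwise.
89 | 178, and φ(89) = 89 − 1 = 88.

88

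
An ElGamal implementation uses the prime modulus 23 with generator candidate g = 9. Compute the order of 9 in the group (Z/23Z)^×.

ord(9) | φ(23) = 23 − 1 = 22 = 2 · 11.
Divisors of 22: 1, 2, 11, 22.
Check 9^d mod 23 for each divisor in increasing order:
9^1 ≡ 9 (mod 23)
9^2 ≡ 12 (mod 23)
9^11 ≡ 1 (mod 23) ✓
So ord_23(9) = 11.

11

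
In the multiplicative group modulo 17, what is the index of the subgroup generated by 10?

1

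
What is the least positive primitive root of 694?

5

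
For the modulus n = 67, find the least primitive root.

2

φ(67) = 67 − 1 = 66 = 2 · 3 · 11.
Test candidates g = 2, 3, … against the prime factors q ∈ {2, 3, 11} of φ(67): g is a generator iff g^(66/q) ≢ 1 for every such q.
g = 2: 2^33 ≡ 66; 2^22 ≡ 37; 2^6 ≡ 64 — none is 1, so 2 is a primitive root.
So 2 is the smallest generator of (Z/67Z)^×.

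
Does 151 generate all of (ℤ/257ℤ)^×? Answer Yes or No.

φ(257) = 257 − 1 = 256 = 2^8.
An element g generates (Z/257Z)^× iff g^(256/q) ≢ 1 (mod 257) for each prime q ∈ {2}.
151^128 ≡ 256 (mod 257)  [q = 2: ≢ 1 ✓]
All checks pass, so 151 has order 256 and is a primitive root modulo 257.

Yes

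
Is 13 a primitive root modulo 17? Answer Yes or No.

φ(17) = 17 − 1 = 16 = 2^4.
Test 13^(16/q) mod 17 for each prime factor q of 16:
13^8 ≡ 1 (mod 17)  [q = 2: ≡ 1 ✗]
13^8 ≡ 1 shows ord(13) | 8, strictly less than φ(17); not a primitive root.

No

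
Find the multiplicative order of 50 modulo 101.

By Lagrange's theorem, ord_101(50) divides φ(101) = 101 − 1 = 100 = 2^2 · 5^2.
Divisors of 100: 1, 2, 4, 5, 10, 20, 25, 50, 100.
Check 50^d mod 101 for each divisor in increasing order:
50^1 ≡ 50 (mod 101)
50^2 ≡ 76 (mod 101)
50^4 ≡ 19 (mod 101)
50^5 ≡ 41 (mod 101)
50^10 ≡ 65 (mod 101)
50^20 ≡ 84 (mod 101)
50^25 ≡ 10 (mod 101)
50^50 ≡ 100 (mod 101)
50^100 ≡ 1 (mod 101) ✓
So ord_101(50) = 100.

100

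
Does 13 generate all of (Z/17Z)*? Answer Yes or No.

No

φ(17) = 17 − 1 = 16 = 2^4.
It suffices to check that the order of 13 is not a proper divisor of 16: compute 13^(16/q) for q ∈ {2}.
13^8 ≡ 1 (mod 17)  [q = 2: ≡ 1 ✗]
13^8 ≡ 1 shows ord(13) | 8, strictly less than φ(17); not a primitive root.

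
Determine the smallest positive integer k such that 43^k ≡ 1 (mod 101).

50

The order of 43 must divide φ(101) = 101 − 1 = 100 = 2^2 · 5^2.
Divisors of 100: 1, 2, 4, 5, 10, 20, 25, 50, 100.
Compute 43^d (mod 101) for the divisors d until we hit 1:
43^1 ≡ 43
43^2 ≡ 31
43^4 ≡ 52
43^5 ≡ 14
43^10 ≡ 95
43^20 ≡ 36
43^25 ≡ 100
43^50 ≡ 1
So ord_101(43) = 50.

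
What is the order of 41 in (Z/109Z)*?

By Lagrange's theorem, ord_109(41) divides φ(109) = 109 − 1 = 108 = 2^2 · 3^3.
Divisors of 108: 1, 2, 3, 4, 6, 9, 12, 18, 27, 36, 54, 108.
Check 41^d mod 109 for each divisor in increasing order:
41^1 ≡ 41
41^2 ≡ 46
41^3 ≡ 33
41^4 ≡ 45
41^6 ≡ 108
41^9 ≡ 76
41^12 ≡ 1
The smallest such exponent is 12, so the order of 41 is 12.

12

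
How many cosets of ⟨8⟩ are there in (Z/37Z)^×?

3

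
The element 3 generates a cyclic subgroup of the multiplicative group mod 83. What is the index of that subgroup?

Since 3 ∈ (Z/83Z)^×, its order divides φ(83) = 83 − 1 = 82 = 2 · 41.
Divisors of 82: 1, 2, 41, 82.
Check 3^d mod 83 for each divisor in increasing order:
3^1 ≡ 3 (mod 83)
3^2 ≡ 9 (mod 83)
3^41 ≡ 1 (mod 83) ✓
The order of 3 is 41, so the subgroup it generates has 41 elements.
[(Z/83Z)^× : ⟨3⟩] = 82/41 = 2.

2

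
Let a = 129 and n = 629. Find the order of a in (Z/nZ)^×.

The order of 129 must divide φ(629) = φ(17·37) = (17−1)·(37−1) = 16·36 = 576 = 2^6 · 3^2.
Divisors of 576: 1, 2, 3, 4, 6, 8, 9, 12, 16, 18, 24, 32, 36, 48, 64, 72, 96, 144, 192, 288, 576.
Evaluate successive powers at the divisors of 576:
129^1 ≡ 129 (mod 629)
129^2 ≡ 287 (mod 629)
129^3 ≡ 541 (mod 629)
129^4 ≡ 599 (mod 629)
129^6 ≡ 196 (mod 629)
129^8 ≡ 271 (mod 629)
129^9 ≡ 364 (mod 629)
129^12 ≡ 47 (mod 629)
129^16 ≡ 477 (mod 629)
129^18 ≡ 406 (mod 629)
129^24 ≡ 322 (mod 629)
129^32 ≡ 460 (mod 629)
129^36 ≡ 38 (mod 629)
129^48 ≡ 528 (mod 629)
129^64 ≡ 256 (mod 629)
129^72 ≡ 186 (mod 629)
129^96 ≡ 137 (mod 629)
129^144 ≡ 1 (mod 629) ✓
So ord_629(129) = 144.

144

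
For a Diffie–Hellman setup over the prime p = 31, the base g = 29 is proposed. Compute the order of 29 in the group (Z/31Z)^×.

ord(29) | φ(31) = 31 − 1 = 30 = 2 · 3 · 5.
Divisors of 30: 1, 2, 3, 5, 6, 10, 15, 30.
Compute 29^d (mod 31) for the divisors d until we hit 1:
29^1 ≡ 29 (mod 31)
29^2 ≡ 4 (mod 31)
29^3 ≡ 23 (mod 31)
29^5 ≡ 30 (mod 31)
29^6 ≡ 2 (mod 31)
29^10 ≡ 1 (mod 31) ✓
So ord_31(29) = 10.

10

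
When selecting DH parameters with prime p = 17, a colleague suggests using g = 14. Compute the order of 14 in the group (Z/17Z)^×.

16

ord(14) | φ(17) = 17 − 1 = 16 = 2^4.
Divisors of 16: 1, 2, 4, 8, 16.
Evaluate successive powers at the divisors of 16:
14^1 ≡ 14 (mod 17)
14^2 ≡ 9 (mod 17)
14^4 ≡ 13 (mod 17)
14^8 ≡ 16 (mod 17)
14^16 ≡ 1 (mod 17) ✓
Hence ord(14) = 16.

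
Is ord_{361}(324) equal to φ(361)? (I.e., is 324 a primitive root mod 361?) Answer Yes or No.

No

φ(361) = φ(19^2) = 19·(19−1) = 342 = 2 · 3^2 · 19.
An element g generates (Z/361Z)^× iff g^(342/q) ≢ 1 (mod 361) for each prime q ∈ {2, 3, 19}.
324^171 ≡ 1 (mod 361)  [q = 2: ≡ 1 ✗]
324^114 ≡ 1 (mod 361)  [q = 3: ≡ 1 ✗]
324^18 ≡ 39 (mod 361)  [q = 19: ≢ 1 ✓]
324^171 ≡ 1 shows ord(324) | 171, strictly less than φ(361); not a primitive root.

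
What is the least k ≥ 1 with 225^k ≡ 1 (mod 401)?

200

The order of 225 must divide φ(401) = 401 − 1 = 400 = 2^4 · 5^2.
Divisors of 400: 1, 2, 4, 5, 8, 10, 16, 20, 25, 40, 50, 80, 100, 200, 400.
Check 225^d mod 401 for each divisor in increasing order:
225^1 ≡ 225 (mod 401)
225^2 ≡ 99 (mod 401)
225^4 ≡ 177 (mod 401)
225^5 ≡ 126 (mod 401)
225^8 ≡ 51 (mod 401)
225^10 ≡ 237 (mod 401)
225^16 ≡ 195 (mod 401)
225^20 ≡ 29 (mod 401)
225^25 ≡ 45 (mod 401)
225^40 ≡ 39 (mod 401)
225^50 ≡ 20 (mod 401)
225^80 ≡ 318 (mod 401)
225^100 ≡ 400 (mod 401)
225^200 ≡ 1 (mod 401) ✓
Hence ord(225) = 200.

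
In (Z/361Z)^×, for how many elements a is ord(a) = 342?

108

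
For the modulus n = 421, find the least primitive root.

2

φ(421) = 421 − 1 = 420 = 2^2 · 3 · 5 · 7.
g is a primitive root iff g^(420/q) ≢ 1 (mod 421) for each prime q ∈ {2, 3, 5, 7}.
g = 2: 2^210 ≡ 420; 2^140 ≡ 400; 2^84 ≡ 279; 2^60 ≡ 370 — none is 1, so 2 is a primitive root.
So 2 is the smallest generator of (Z/421Z)^×.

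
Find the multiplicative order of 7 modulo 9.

3

The order of 7 must divide φ(9) = φ(3^2) = 3·(3−1) = 6 = 2 · 3.
Divisors of 6: 1, 2, 3, 6.
Check 7^d mod 9 for each divisor in increasing order:
7^1 ≡ 7
7^2 ≡ 4
7^3 ≡ 1
So ord_9(7) = 3.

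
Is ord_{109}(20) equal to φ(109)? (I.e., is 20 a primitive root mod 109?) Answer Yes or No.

φ(109) = 109 − 1 = 108 = 2^2 · 3^3.
20 is a primitive root mod 109 iff 20^(φ(109)/q) ≢ 1 for every prime q | φ(109), i.e. q ∈ {2, 3}.
20^54 ≡ 1 (mod 109)  [q = 2: ≡ 1 ✗]
20^36 ≡ 63 (mod 109)  [q = 3: ≢ 1 ✓]
Since 20^54 ≡ 1, the order of 20 divides 54 < 108, so 20 is not a primitive root.

No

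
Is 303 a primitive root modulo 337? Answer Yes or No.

Yes

φ(337) = 337 − 1 = 336 = 2^4 · 3 · 7.
303 is a primitive root mod 337 iff 303^(φ(337)/q) ≢ 1 for every prime q | φ(337), i.e. q ∈ {2, 3, 7}.
303^168 ≡ 336 (mod 337)  [q = 2: ≢ 1 ✓]
303^112 ≡ 128 (mod 337)  [q = 3: ≢ 1 ✓]
303^48 ≡ 8 (mod 337)  [q = 7: ≢ 1 ✓]
None equal 1, so ord_337(303) = 336: 303 is a primitive root.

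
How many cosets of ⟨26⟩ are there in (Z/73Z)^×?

1

The order of 26 must divide φ(73) = 73 − 1 = 72 = 2^3 · 3^2.
Divisors of 72: 1, 2, 3, 4, 6, 8, 9, 12, 18, 24, 36, 72.
Check 26^d mod 73 for each divisor in increasing order:
26^1 ≡ 26 (mod 73)
26^2 ≡ 19 (mod 73)
26^3 ≡ 56 (mod 73)
26^4 ≡ 69 (mod 73)
26^6 ≡ 70 (mod 73)
26^8 ≡ 16 (mod 73)
26^9 ≡ 51 (mod 73)
26^12 ≡ 9 (mod 73)
26^18 ≡ 46 (mod 73)
26^24 ≡ 8 (mod 73)
26^36 ≡ 72 (mod 73)
26^72 ≡ 1 (mod 73) ✓
Thus |⟨26⟩| = ord(26) = 72.
[(Z/73Z)^× : ⟨26⟩] = 72/72 = 1.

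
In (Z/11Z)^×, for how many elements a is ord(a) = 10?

4

φ(11) = 11 − 1 = 10 = 2 · 5.
In a cyclic group of order 10, there are φ(d) elements of order d for each divisor d of 10, and zero for non-divisors.
10 = 2 · 5 divides 10, and φ(10) = 4.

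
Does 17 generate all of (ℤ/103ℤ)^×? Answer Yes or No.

No

φ(103) = 103 − 1 = 102 = 2 · 3 · 17.
17 is a primitive root mod 103 iff 17^(φ(103)/q) ≢ 1 for every prime q | φ(103), i.e. q ∈ {2, 3, 17}.
17^51 ≡ 1 (mod 103)  [q = 2: ≡ 1 ✗]
17^34 ≡ 56 (mod 103)  [q = 3: ≢ 1 ✓]
17^6 ≡ 34 (mod 103)  [q = 17: ≢ 1 ✓]
Since 17^51 ≡ 1, the order of 17 divides 51 < 102, so 17 is not a primitive root.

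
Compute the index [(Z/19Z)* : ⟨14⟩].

1

ord(14) | φ(19) = 19 − 1 = 18 = 2 · 3^2.
Divisors of 18: 1, 2, 3, 6, 9, 18.
Test each divisor d:
14^1 ≡ 14 (mod 19)
14^2 ≡ 6 (mod 19)
14^3 ≡ 8 (mod 19)
14^6 ≡ 7 (mod 19)
14^9 ≡ 18 (mod 19)
14^18 ≡ 1 (mod 19) ✓
The order of 14 is 18, so the subgroup it generates has 18 elements.
Index = |(Z/19Z)^×| / |⟨14⟩| = 18 / 18 = 1.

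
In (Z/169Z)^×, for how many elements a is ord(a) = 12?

4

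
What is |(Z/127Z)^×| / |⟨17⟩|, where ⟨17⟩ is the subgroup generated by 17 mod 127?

2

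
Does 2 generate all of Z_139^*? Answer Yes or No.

φ(139) = 139 − 1 = 138 = 2 · 3 · 23.
Test 2^(138/q) mod 139 for each prime factor q of 138:
2^69 ≡ 138 (mod 139)  [q = 2: ≢ 1 ✓]
2^46 ≡ 96 (mod 139)  [q = 3: ≢ 1 ✓]
2^6 ≡ 64 (mod 139)  [q = 23: ≢ 1 ✓]
All checks pass, so 2 has order 138 and is a primitive root modulo 139.

Yes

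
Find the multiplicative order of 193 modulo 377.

84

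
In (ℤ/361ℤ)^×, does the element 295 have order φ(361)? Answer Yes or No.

φ(361) = φ(19^2) = 19·(19−1) = 342 = 2 · 3^2 · 19.
Test 295^(342/q) mod 361 for each prime factor q of 342:
295^171 ≡ 360 (mod 361)  [q = 2: ≢ 1 ✓]
295^114 ≡ 68 (mod 361)  [q = 3: ≢ 1 ✓]
295^18 ≡ 77 (mod 361)  [q = 19: ≢ 1 ✓]
All checks pass, so 295 has order 342 and is a primitive root modulo 361.

Yes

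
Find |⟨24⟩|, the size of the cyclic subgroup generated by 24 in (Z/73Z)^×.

12

ord(24) | φ(73) = 73 − 1 = 72 = 2^3 · 3^2.
Divisors of 72: 1, 2, 3, 4, 6, 8, 9, 12, 18, 24, 36, 72.
Test each divisor d:
24^1 ≡ 24
24^2 ≡ 65
24^3 ≡ 27
24^4 ≡ 64
24^6 ≡ 72
24^8 ≡ 8
24^9 ≡ 46
24^12 ≡ 1
So ord_73(24) = 12.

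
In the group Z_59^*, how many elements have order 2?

1

φ(59) = 59 − 1 = 58 = 2 · 29.
In a cyclic group of order 58, there are φ(d) elements of order d for each divisor d of 58, and zero for non-divisors.
2 | 58, and φ(2) = 2 − 1 = 1.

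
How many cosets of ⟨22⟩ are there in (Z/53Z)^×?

Since 22 ∈ (Z/53Z)^×, its order divides φ(53) = 53 − 1 = 52 = 2^2 · 13.
Divisors of 52: 1, 2, 4, 13, 26, 52.
Test each divisor d:
22^1 ≡ 22
22^2 ≡ 7
22^4 ≡ 49
22^13 ≡ 23
22^26 ≡ 52
22^52 ≡ 1
So ord_53(22) = 52, hence |⟨22⟩| = 52.
Index = |(Z/53Z)^×| / |⟨22⟩| = 52 / 52 = 1.

1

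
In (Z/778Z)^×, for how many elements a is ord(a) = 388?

φ(778) = φ(2)·φ(389) = 1·388 = 388 = 2^2 · 97.
In a cyclic group of order 388, there are φ(d) elements of order d for each divisor d of 388, and zero for non-divisors.
388 = 2^2 · 97 divides 388, and φ(388) = 192.

192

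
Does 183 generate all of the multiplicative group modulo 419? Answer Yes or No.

Yes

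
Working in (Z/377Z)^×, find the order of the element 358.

By Lagrange's theorem, ord_377(358) divides φ(377) = φ(13·29) = (13−1)·(29−1) = 12·28 = 336 = 2^4 · 3 · 7.
Divisors of 336: 1, 2, 3, 4, 6, 7, 8, 12, 14, 16, 21, 24, 28, 42, 48, 56, 84, 112, 168, 336.
Check 358^d mod 377 for each divisor in increasing order:
358^1 ≡ 358 (mod 377)
358^2 ≡ 361 (mod 377)
358^3 ≡ 304 (mod 377)
358^4 ≡ 256 (mod 377)
358^6 ≡ 51 (mod 377)
358^7 ≡ 162 (mod 377)
358^8 ≡ 315 (mod 377)
358^12 ≡ 339 (mod 377)
358^14 ≡ 231 (mod 377)
358^16 ≡ 74 (mod 377)
358^21 ≡ 99 (mod 377)
358^24 ≡ 313 (mod 377)
358^28 ≡ 204 (mod 377)
358^42 ≡ 376 (mod 377)
358^48 ≡ 326 (mod 377)
358^56 ≡ 146 (mod 377)
358^84 ≡ 1 (mod 377) ✓
Therefore the multiplicative order of 358 modulo 377 is 84.

84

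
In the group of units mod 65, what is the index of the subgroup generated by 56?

By Lagrange's theorem, ord_65(56) divides φ(65) = φ(5·13) = (5−1)·(13−1) = 4·12 = 48 = 2^4 · 3.
Divisors of 48: 1, 2, 3, 4, 6, 8, 12, 16, 24, 48.
Compute 56^d (mod 65) for the divisors d until we hit 1:
56^1 ≡ 56 (mod 65)
56^2 ≡ 16 (mod 65)
56^3 ≡ 51 (mod 65)
56^4 ≡ 61 (mod 65)
56^6 ≡ 1 (mod 65) ✓
Thus |⟨56⟩| = ord(56) = 6.
The index is φ(65) / ord(56) = 48 / 6 = 8.

8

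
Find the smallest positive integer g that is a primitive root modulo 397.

5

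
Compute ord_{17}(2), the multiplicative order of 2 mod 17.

By Lagrange's theorem, ord_17(2) divides φ(17) = 17 − 1 = 16 = 2^4.
Divisors of 16: 1, 2, 4, 8, 16.
Evaluate successive powers at the divisors of 16:
2^1 ≡ 2 (mod 17)
2^2 ≡ 4 (mod 17)
2^4 ≡ 16 (mod 17)
2^8 ≡ 1 (mod 17) ✓
Hence ord(2) = 8.

8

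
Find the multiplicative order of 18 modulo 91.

12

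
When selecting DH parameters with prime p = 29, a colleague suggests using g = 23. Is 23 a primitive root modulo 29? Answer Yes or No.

No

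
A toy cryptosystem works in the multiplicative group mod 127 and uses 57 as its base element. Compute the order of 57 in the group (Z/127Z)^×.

The order of 57 must divide φ(127) = 127 − 1 = 126 = 2 · 3^2 · 7.
Divisors of 126: 1, 2, 3, 6, 7, 9, 14, 18, 21, 42, 63, 126.
Check 57^d mod 127 for each divisor in increasing order:
57^1 ≡ 57 (mod 127)
57^2 ≡ 74 (mod 127)
57^3 ≡ 27 (mod 127)
57^6 ≡ 94 (mod 127)
57^7 ≡ 24 (mod 127)
57^9 ≡ 125 (mod 127)
57^14 ≡ 68 (mod 127)
57^18 ≡ 4 (mod 127)
57^21 ≡ 108 (mod 127)
57^42 ≡ 107 (mod 127)
57^63 ≡ 126 (mod 127)
57^126 ≡ 1 (mod 127) ✓
Hence ord(57) = 126.

126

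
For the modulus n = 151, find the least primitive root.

φ(151) = 151 − 1 = 150 = 2 · 3 · 5^2.
Test candidates g = 2, 3, … against the prime factors q ∈ {2, 3, 5} of φ(151): g is a generator iff g^(150/q) ≢ 1 for every such q.
g = 2: 2^75 ≡ 1 — hits 1, so not a primitive root.
g = 3: 3^75 ≡ 150; 3^50 ≡ 1 — hits 1, so not a primitive root.
g = 4: 4^75 ≡ 1 — hits 1, so not a primitive root.
g = 5: 5^75 ≡ 1 — hits 1, so not a primitive root.
g = 6: 6^75 ≡ 150; 6^50 ≡ 32; 6^30 ≡ 59 — none is 1, so 6 is a primitive root.
The smallest primitive root modulo 151 is 6.

6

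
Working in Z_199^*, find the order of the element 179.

198

By Lagrange's theorem, ord_199(179) divides φ(199) = 199 − 1 = 198 = 2 · 3^2 · 11.
Divisors of 198: 1, 2, 3, 6, 9, 11, 18, 22, 33, 66, 99, 198.
Check 179^d mod 199 for each divisor in increasing order:
179^1 ≡ 179
179^2 ≡ 2
179^3 ≡ 159
179^6 ≡ 8
179^9 ≡ 78
179^11 ≡ 156
179^18 ≡ 114
179^22 ≡ 58
179^33 ≡ 93
179^66 ≡ 92
179^99 ≡ 198
179^198 ≡ 1
So ord_199(179) = 198.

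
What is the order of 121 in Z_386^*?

By Lagrange's theorem, ord_386(121) divides φ(386) = φ(2)·φ(193) = 1·192 = 192 = 2^6 · 3.
Divisors of 192: 1, 2, 3, 4, 6, 8, 12, 16, 24, 32, 48, 64, 96, 192.
Test each divisor d:
121^1 ≡ 121 (mod 386)
121^2 ≡ 359 (mod 386)
121^3 ≡ 207 (mod 386)
121^4 ≡ 343 (mod 386)
121^6 ≡ 3 (mod 386)
121^8 ≡ 305 (mod 386)
121^12 ≡ 9 (mod 386)
121^16 ≡ 385 (mod 386)
121^24 ≡ 81 (mod 386)
121^32 ≡ 1 (mod 386) ✓
So ord_386(121) = 32.

32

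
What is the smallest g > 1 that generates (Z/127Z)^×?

3

φ(127) = 127 − 1 = 126 = 2 · 3^2 · 7.
Test candidates g = 2, 3, … against the prime factors q ∈ {2, 3, 7} of φ(127): g is a generator iff g^(126/q) ≢ 1 for every such q.
g = 2: 2^63 ≡ 1 — hits 1, so not a primitive root.
g = 3: 3^63 ≡ 126; 3^42 ≡ 107; 3^18 ≡ 4 — none is 1, so 3 is a primitive root.
Hence the least primitive root of 127 is 3.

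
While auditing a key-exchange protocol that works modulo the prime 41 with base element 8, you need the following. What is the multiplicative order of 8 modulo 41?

20

Since 8 ∈ (Z/41Z)^×, its order divides φ(41) = 41 − 1 = 40 = 2^3 · 5.
Divisors of 40: 1, 2, 4, 5, 8, 10, 20, 40.
Compute 8^d (mod 41) for the divisors d until we hit 1:
8^1 ≡ 8 (mod 41)
8^2 ≡ 23 (mod 41)
8^4 ≡ 37 (mod 41)
8^5 ≡ 9 (mod 41)
8^8 ≡ 16 (mod 41)
8^10 ≡ 40 (mod 41)
8^20 ≡ 1 (mod 41) ✓
So ord_41(8) = 20.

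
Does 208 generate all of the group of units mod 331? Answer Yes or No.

φ(331) = 331 − 1 = 330 = 2 · 3 · 5 · 11.
An element g generates (Z/331Z)^× iff g^(330/q) ≢ 1 (mod 331) for each prime q ∈ {2, 3, 5, 11}.
208^165 ≡ 330 (mod 331)  [q = 2: ≢ 1 ✓]
208^110 ≡ 31 (mod 331)  [q = 3: ≢ 1 ✓]
208^66 ≡ 150 (mod 331)  [q = 5: ≢ 1 ✓]
208^30 ≡ 80 (mod 331)  [q = 11: ≢ 1 ✓]
Every test exponent gives a nontrivial residue, hence 208 generates the full group.

Yes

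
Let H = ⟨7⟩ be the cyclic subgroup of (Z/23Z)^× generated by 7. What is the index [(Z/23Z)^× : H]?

1

Since 7 ∈ (Z/23Z)^×, its order divides φ(23) = 23 − 1 = 22 = 2 · 11.
Divisors of 22: 1, 2, 11, 22.
Evaluate successive powers at the divisors of 22:
7^1 ≡ 7
7^2 ≡ 3
7^11 ≡ 22
7^22 ≡ 1
The order of 7 is 22, so the subgroup it generates has 22 elements.
[(Z/23Z)^× : ⟨7⟩] = 22/22 = 1.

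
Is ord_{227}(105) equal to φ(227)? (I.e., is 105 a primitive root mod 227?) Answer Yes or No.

Yes

φ(227) = 227 − 1 = 226 = 2 · 113.
Test 105^(226/q) mod 227 for each prime factor q of 226:
105^113 ≡ 226 (mod 227)  [q = 2: ≢ 1 ✓]
105^2 ≡ 129 (mod 227)  [q = 113: ≢ 1 ✓]
Every test exponent gives a nontrivial residue, hence 105 generates the full group.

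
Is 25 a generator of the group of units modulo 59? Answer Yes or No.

No

φ(59) = 59 − 1 = 58 = 2 · 29.
An element g generates (Z/59Z)^× iff g^(58/q) ≢ 1 (mod 59) for each prime q ∈ {2, 29}.
25^29 ≡ 1 (mod 59)  [q = 2: ≡ 1 ✗]
25^2 ≡ 35 (mod 59)  [q = 29: ≢ 1 ✓]
Since 25^29 ≡ 1, the order of 25 divides 29 < 58, so 25 is not a primitive root.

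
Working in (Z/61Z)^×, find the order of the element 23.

20

The order of 23 must divide φ(61) = 61 − 1 = 60 = 2^2 · 3 · 5.
Divisors of 60: 1, 2, 3, 4, 5, 6, 10, 12, 15, 20, 30, 60.
Evaluate successive powers at the divisors of 60:
23^1 ≡ 23 (mod 61)
23^2 ≡ 41 (mod 61)
23^3 ≡ 28 (mod 61)
23^4 ≡ 34 (mod 61)
23^5 ≡ 50 (mod 61)
23^6 ≡ 52 (mod 61)
23^10 ≡ 60 (mod 61)
23^12 ≡ 20 (mod 61)
23^15 ≡ 11 (mod 61)
23^20 ≡ 1 (mod 61) ✓
The smallest such exponent is 20, so the order of 23 is 20.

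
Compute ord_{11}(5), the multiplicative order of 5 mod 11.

5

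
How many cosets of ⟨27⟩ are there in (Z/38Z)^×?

ord(27) | φ(38) = φ(2)·φ(19) = 1·18 = 18 = 2 · 3^2.
Divisors of 18: 1, 2, 3, 6, 9, 18.
Check 27^d mod 38 for each divisor in increasing order:
27^1 ≡ 27
27^2 ≡ 7
27^3 ≡ 37
27^6 ≡ 1
Thus |⟨27⟩| = ord(27) = 6.
Index = |(Z/38Z)^×| / |⟨27⟩| = 18 / 6 = 3.

3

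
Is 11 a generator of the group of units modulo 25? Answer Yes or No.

No

φ(25) = φ(5^2) = 5·(5−1) = 20 = 2^2 · 5.
Test 11^(20/q) mod 25 for each prime factor q of 20:
11^10 ≡ 1 (mod 25)  [q = 2: ≡ 1 ✗]
11^4 ≡ 16 (mod 25)  [q = 5: ≢ 1 ✓]
11^10 ≡ 1 shows ord(11) | 10, strictly less than φ(25); not a primitive root.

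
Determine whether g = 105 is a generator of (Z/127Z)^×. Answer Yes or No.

No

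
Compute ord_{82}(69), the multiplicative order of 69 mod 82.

Since 69 ∈ (Z/82Z)^×, its order divides φ(82) = φ(2)·φ(41) = 1·40 = 40 = 2^3 · 5.
Divisors of 40: 1, 2, 4, 5, 8, 10, 20, 40.
Compute 69^d (mod 82) for the divisors d until we hit 1:
69^1 ≡ 69 (mod 82)
69^2 ≡ 5 (mod 82)
69^4 ≡ 25 (mod 82)
69^5 ≡ 3 (mod 82)
69^8 ≡ 51 (mod 82)
69^10 ≡ 9 (mod 82)
69^20 ≡ 81 (mod 82)
69^40 ≡ 1 (mod 82) ✓
Hence ord(69) = 40.

40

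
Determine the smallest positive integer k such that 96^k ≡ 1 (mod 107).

106

ord(96) | φ(107) = 107 − 1 = 106 = 2 · 53.
Divisors of 106: 1, 2, 53, 106.
Compute 96^d (mod 107) for the divisors d until we hit 1:
96^1 ≡ 96
96^2 ≡ 14
96^53 ≡ 106
96^106 ≡ 1
Hence ord(96) = 106.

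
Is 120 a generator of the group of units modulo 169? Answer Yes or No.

φ(169) = φ(13^2) = 13·(13−1) = 156 = 2^2 · 3 · 13.
It suffices to check that the order of 120 is not a proper divisor of 156: compute 120^(156/q) for q ∈ {2, 3, 13}.
120^78 ≡ 1 (mod 169)  [q = 2: ≡ 1 ✗]
120^52 ≡ 146 (mod 169)  [q = 3: ≢ 1 ✓]
120^12 ≡ 66 (mod 169)  [q = 13: ≢ 1 ✓]
120^78 ≡ 1 shows ord(120) | 78, strictly less than φ(169); not a primitive root.

No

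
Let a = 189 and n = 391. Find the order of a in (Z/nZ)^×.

88

ord(189) | φ(391) = φ(17·23) = (17−1)·(23−1) = 16·22 = 352 = 2^5 · 11.
Divisors of 352: 1, 2, 4, 8, 11, 16, 22, 32, 44, 88, 176, 352.
Test each divisor d:
189^1 ≡ 189
189^2 ≡ 140
189^4 ≡ 50
189^8 ≡ 154
189^11 ≡ 229
189^16 ≡ 256
189^22 ≡ 47
189^32 ≡ 239
189^44 ≡ 254
189^88 ≡ 1
Therefore the multiplicative order of 189 modulo 391 is 88.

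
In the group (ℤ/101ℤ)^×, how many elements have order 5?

4

φ(101) = 101 − 1 = 100 = 2^2 · 5^2.
Since (Z/101Z)^× is cyclic of order 100, the number of elements of order d is φ(d) when d | 100 and 0 otherwise.
5 | 100, and φ(5) = 5 − 1 = 4.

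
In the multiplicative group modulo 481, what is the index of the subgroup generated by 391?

24

Since 391 ∈ (Z/481Z)^×, its order divides φ(481) = φ(13·37) = (13−1)·(37−1) = 12·36 = 432 = 2^4 · 3^3.
Divisors of 432: 1, 2, 3, 4, 6, 8, 9, 12, 16, 18, 24, 27, 36, 48, 54, 72, 108, 144, 216, 432.
Check 391^d mod 481 for each divisor in increasing order:
391^1 ≡ 391 (mod 481)
391^2 ≡ 404 (mod 481)
391^3 ≡ 196 (mod 481)
391^4 ≡ 157 (mod 481)
391^6 ≡ 417 (mod 481)
391^8 ≡ 118 (mod 481)
391^9 ≡ 443 (mod 481)
391^12 ≡ 248 (mod 481)
391^16 ≡ 456 (mod 481)
391^18 ≡ 1 (mod 481) ✓
So ord_481(391) = 18, hence |⟨391⟩| = 18.
The index is φ(481) / ord(391) = 432 / 18 = 24.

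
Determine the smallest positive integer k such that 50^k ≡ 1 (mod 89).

22

ord(50) | φ(89) = 89 − 1 = 88 = 2^3 · 11.
Divisors of 88: 1, 2, 4, 8, 11, 22, 44, 88.
Evaluate successive powers at the divisors of 88:
50^1 ≡ 50 (mod 89)
50^2 ≡ 8 (mod 89)
50^4 ≡ 64 (mod 89)
50^8 ≡ 2 (mod 89)
50^11 ≡ 88 (mod 89)
50^22 ≡ 1 (mod 89) ✓
The smallest such exponent is 22, so the order of 50 is 22.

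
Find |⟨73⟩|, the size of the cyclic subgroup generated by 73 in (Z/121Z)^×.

110

ord(73) | φ(121) = φ(11^2) = 11·(11−1) = 110 = 2 · 5 · 11.
Divisors of 110: 1, 2, 5, 10, 11, 22, 55, 110.
Evaluate successive powers at the divisors of 110:
73^1 ≡ 73 (mod 121)
73^2 ≡ 5 (mod 121)
73^5 ≡ 10 (mod 121)
73^10 ≡ 100 (mod 121)
73^11 ≡ 40 (mod 121)
73^22 ≡ 27 (mod 121)
73^55 ≡ 120 (mod 121)
73^110 ≡ 1 (mod 121) ✓
Therefore the multiplicative order of 73 modulo 121 is 110.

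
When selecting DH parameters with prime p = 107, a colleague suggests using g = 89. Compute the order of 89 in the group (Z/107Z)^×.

53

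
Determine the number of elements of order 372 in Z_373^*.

φ(373) = 373 − 1 = 372 = 2^2 · 3 · 31.
In a cyclic group of order 372, there are φ(d) elements of order d for each divisor d of 372, and zero for non-divisors.
372 = 2^2 · 3 · 31 divides 372, and φ(372) = 120.

120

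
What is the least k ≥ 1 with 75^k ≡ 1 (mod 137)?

136

ord(75) | φ(137) = 137 − 1 = 136 = 2^3 · 17.
Divisors of 136: 1, 2, 4, 8, 17, 34, 68, 136.
Check 75^d mod 137 for each divisor in increasing order:
75^1 ≡ 75
75^2 ≡ 8
75^4 ≡ 64
75^8 ≡ 123
75^17 ≡ 41
75^34 ≡ 37
75^68 ≡ 136
75^136 ≡ 1
Hence ord(75) = 136.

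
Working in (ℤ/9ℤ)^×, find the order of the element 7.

3

Since 7 ∈ (Z/9Z)^×, its order divides φ(9) = φ(3^2) = 3·(3−1) = 6 = 2 · 3.
Divisors of 6: 1, 2, 3, 6.
Evaluate successive powers at the divisors of 6:
7^1 ≡ 7 (mod 9)
7^2 ≡ 4 (mod 9)
7^3 ≡ 1 (mod 9) ✓
The smallest such exponent is 3, so the order of 7 is 3.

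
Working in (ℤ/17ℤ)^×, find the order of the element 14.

16

The order of 14 must divide φ(17) = 17 − 1 = 16 = 2^4.
Divisors of 16: 1, 2, 4, 8, 16.
Evaluate successive powers at the divisors of 16:
14^1 ≡ 14 (mod 17)
14^2 ≡ 9 (mod 17)
14^4 ≡ 13 (mod 17)
14^8 ≡ 16 (mod 17)
14^16 ≡ 1 (mod 17) ✓
So ord_17(14) = 16.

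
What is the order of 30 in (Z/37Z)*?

18

The order of 30 must divide φ(37) = 37 − 1 = 36 = 2^2 · 3^2.
Divisors of 36: 1, 2, 3, 4, 6, 9, 12, 18, 36.
Compute 30^d (mod 37) for the divisors d until we hit 1:
30^1 ≡ 30
30^2 ≡ 12
30^3 ≡ 27
30^4 ≡ 33
30^6 ≡ 26
30^9 ≡ 36
30^12 ≡ 10
30^18 ≡ 1
So ord_37(30) = 18.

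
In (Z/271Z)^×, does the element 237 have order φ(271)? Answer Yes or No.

No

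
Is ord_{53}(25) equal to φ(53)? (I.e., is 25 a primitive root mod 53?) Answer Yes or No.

φ(53) = 53 − 1 = 52 = 2^2 · 13.
It suffices to check that the order of 25 is not a proper divisor of 52: compute 25^(52/q) for q ∈ {2, 13}.
25^26 ≡ 1 (mod 53)  [q = 2: ≡ 1 ✗]
25^4 ≡ 15 (mod 53)  [q = 13: ≢ 1 ✓]
25^26 ≡ 1 shows ord(25) | 26, strictly less than φ(53); not a primitive root.

No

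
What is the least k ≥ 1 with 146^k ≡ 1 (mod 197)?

By Lagrange's theorem, ord_197(146) divides φ(197) = 197 − 1 = 196 = 2^2 · 7^2.
Divisors of 196: 1, 2, 4, 7, 14, 28, 49, 98, 196.
Test each divisor d:
146^1 ≡ 146
146^2 ≡ 40
146^4 ≡ 24
146^7 ≡ 93
146^14 ≡ 178
146^28 ≡ 164
146^49 ≡ 196
146^98 ≡ 1
The smallest such exponent is 98, so the order of 146 is 98.

98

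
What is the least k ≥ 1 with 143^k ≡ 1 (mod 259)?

36

The order of 143 must divide φ(259) = φ(7·37) = (7−1)·(37−1) = 6·36 = 216 = 2^3 · 3^3.
Divisors of 216: 1, 2, 3, 4, 6, 8, 9, 12, 18, 24, 27, 36, 54, 72, 108, 216.
Compute 143^d (mod 259) for the divisors d until we hit 1:
143^1 ≡ 143 (mod 259)
143^2 ≡ 247 (mod 259)
143^3 ≡ 97 (mod 259)
143^4 ≡ 144 (mod 259)
143^6 ≡ 85 (mod 259)
143^8 ≡ 16 (mod 259)
143^9 ≡ 216 (mod 259)
143^12 ≡ 232 (mod 259)
143^18 ≡ 36 (mod 259)
143^24 ≡ 211 (mod 259)
143^27 ≡ 6 (mod 259)
143^36 ≡ 1 (mod 259) ✓
The smallest such exponent is 36, so the order of 143 is 36.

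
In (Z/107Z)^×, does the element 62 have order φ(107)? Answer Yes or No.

No

φ(107) = 107 − 1 = 106 = 2 · 53.
Test 62^(106/q) mod 107 for each prime factor q of 106:
62^53 ≡ 1 (mod 107)  [q = 2: ≡ 1 ✗]
62^2 ≡ 99 (mod 107)  [q = 53: ≢ 1 ✓]
The check at q = 2 fails, so 62 generates a proper subgroup.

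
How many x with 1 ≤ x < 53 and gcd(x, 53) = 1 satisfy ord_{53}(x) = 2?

φ(53) = 53 − 1 = 52 = 2^2 · 13.
Since (Z/53Z)^× is cyclic of order 52, the number of elements of order d is φ(d) when d | 52 and 0 otherwise.
2 | 52, and φ(2) = 2 − 1 = 1.

1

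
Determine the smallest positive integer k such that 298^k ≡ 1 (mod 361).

342

ord(298) | φ(361) = φ(19^2) = 19·(19−1) = 342 = 2 · 3^2 · 19.
Divisors of 342: 1, 2, 3, 6, 9, 18, 19, 38, 57, 114, 171, 342.
Evaluate successive powers at the divisors of 342:
298^1 ≡ 298 (mod 361)
298^2 ≡ 359 (mod 361)
298^3 ≡ 126 (mod 361)
298^6 ≡ 353 (mod 361)
298^9 ≡ 75 (mod 361)
298^18 ≡ 210 (mod 361)
298^19 ≡ 127 (mod 361)
298^38 ≡ 245 (mod 361)
298^57 ≡ 69 (mod 361)
298^114 ≡ 68 (mod 361)
298^171 ≡ 360 (mod 361)
298^342 ≡ 1 (mod 361) ✓
So ord_361(298) = 342.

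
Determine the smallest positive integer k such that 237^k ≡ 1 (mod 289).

34

The order of 237 must divide φ(289) = φ(17^2) = 17·(17−1) = 272 = 2^4 · 17.
Divisors of 272: 1, 2, 4, 8, 16, 17, 34, 68, 136, 272.
Evaluate successive powers at the divisors of 272:
237^1 ≡ 237 (mod 289)
237^2 ≡ 103 (mod 289)
237^4 ≡ 205 (mod 289)
237^8 ≡ 120 (mod 289)
237^16 ≡ 239 (mod 289)
237^17 ≡ 288 (mod 289)
237^34 ≡ 1 (mod 289) ✓
Hence ord(237) = 34.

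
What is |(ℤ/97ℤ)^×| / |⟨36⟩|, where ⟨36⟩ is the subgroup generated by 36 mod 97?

The order of 36 must divide φ(97) = 97 − 1 = 96 = 2^5 · 3.
Divisors of 96: 1, 2, 3, 4, 6, 8, 12, 16, 24, 32, 48, 96.
Test each divisor d:
36^1 ≡ 36 (mod 97)
36^2 ≡ 35 (mod 97)
36^3 ≡ 96 (mod 97)
36^4 ≡ 61 (mod 97)
36^6 ≡ 1 (mod 97) ✓
Thus |⟨36⟩| = ord(36) = 6.
Index = |(Z/97Z)^×| / |⟨36⟩| = 96 / 6 = 16.

16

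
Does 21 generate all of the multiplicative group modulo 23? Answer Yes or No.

Yes

φ(23) = 23 − 1 = 22 = 2 · 11.
It suffices to check that the order of 21 is not a proper divisor of 22: compute 21^(22/q) for q ∈ {2, 11}.
21^11 ≡ 22 (mod 23)  [q = 2: ≢ 1 ✓]
21^2 ≡ 4 (mod 23)  [q = 11: ≢ 1 ✓]
None equal 1, so ord_23(21) = 22: 21 is a primitive root.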